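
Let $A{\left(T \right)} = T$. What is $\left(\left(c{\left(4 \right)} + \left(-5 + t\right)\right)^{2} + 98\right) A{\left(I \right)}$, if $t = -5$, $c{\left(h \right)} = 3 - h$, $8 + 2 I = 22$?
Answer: $1533$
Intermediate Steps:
$I = 7$ ($I = -4 + \frac{1}{2} \cdot 22 = -4 + 11 = 7$)
$\left(\left(c{\left(4 \right)} + \left(-5 + t\right)\right)^{2} + 98\right) A{\left(I \right)} = \left(\left(\left(3 - 4\right) - 10\right)^{2} + 98\right) 7 = \left(\left(-1 - 10\right)^{2} + 98\right) 7 = \left(\left(-11\right)^{2} + 98\right) 7 = \left(121 + 98\right) 7 = 219 \cdot 7 = 1533$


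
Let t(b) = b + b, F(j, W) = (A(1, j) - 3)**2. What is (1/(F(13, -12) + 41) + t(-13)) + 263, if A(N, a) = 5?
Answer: 10666/45 ≈ 237.02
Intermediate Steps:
F(j, W) = 4 (F(j, W) = (5 - 3)**2 = 2**2 = 4)
t(b) = 2*b
(1/(F(13, -12) + 41) + t(-13)) + 263 = (1/(4 + 41) + 2*(-13)) + 263 = (1/45 - 26) + 263 = -1169/45 + 263 = 10666/45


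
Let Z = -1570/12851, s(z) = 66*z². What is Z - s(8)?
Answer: -54284194/12851 ≈ -4224.1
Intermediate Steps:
Z = -1570/12851 (Z = -1570*1/12851 = -1570/12851 ≈ -0.12217)
Z - s(8) = -1570/12851 - 66*8² = -1570/12851 - 66*64 = -1570/12851 - 1*4224 = -1570/12851 - 4224 = -54284194/12851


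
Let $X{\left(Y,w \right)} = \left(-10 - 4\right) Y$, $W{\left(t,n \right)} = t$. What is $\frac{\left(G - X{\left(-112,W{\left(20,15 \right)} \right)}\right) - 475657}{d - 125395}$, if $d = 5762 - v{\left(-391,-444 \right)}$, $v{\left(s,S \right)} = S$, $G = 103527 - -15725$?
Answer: $\frac{51139}{17027} \approx 3.0034$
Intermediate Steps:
$G = 119252$ ($G = 103527 + 15725 = 119252$)
$X{\left(Y,w \right)} = - 14 Y$
$d = 6206$ ($d = 5762 - -444 = 5762 + 444 = 6206$)
$\frac{\left(G - X{\left(-112,W{\left(20,15 \right)} \right)}\right) - 475657}{d - 125395} = \frac{\left(119252 - \left(-14\right) \left(-112\right)\right) - 475657}{6206 - 125395} = \frac{\left(119252 - 1568\right) - 475657}{-119189} = \left(\left(119252 - 1568\right) - 475657\right) \left(- \frac{1}{119189}\right) = \left(117684 - 475657\right) \left(- \frac{1}{119189}\right) = \left(-357973\right) \left(- \frac{1}{119189}\right) = \frac{51139}{17027}$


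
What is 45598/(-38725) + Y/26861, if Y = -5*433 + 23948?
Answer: -381261203/1040192225 ≈ -0.36653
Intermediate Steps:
Y = 21783 (Y = -2165 + 23948 = 21783)
45598/(-38725) + Y/26861 = 45598/(-38725) + 21783/26861 = 45598*(-1/38725) + 21783*(1/26861) = -45598/38725 + 21783/26861 = -381261203/1040192225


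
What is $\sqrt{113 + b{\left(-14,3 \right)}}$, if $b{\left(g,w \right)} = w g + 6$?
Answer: $\sqrt{77} \approx 8.775$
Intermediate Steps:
$b{\left(g,w \right)} = 6 + g w$ ($b{\left(g,w \right)} = g w + 6 = 6 + g w$)
$\sqrt{113 + b{\left(-14,3 \right)}} = \sqrt{113 + \left(6 - 42\right)} = \sqrt{113 - 36} = \sqrt{77}$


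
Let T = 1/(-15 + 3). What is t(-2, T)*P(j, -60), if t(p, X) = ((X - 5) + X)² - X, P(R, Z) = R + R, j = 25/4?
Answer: 6025/18 ≈ 334.72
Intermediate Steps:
j = 25/4 (j = 25*(¼) = 25/4 ≈ 6.2500)
P(R, Z) = 2*R
T = -1/12 (T = 1/(-12) = -1/12 ≈ -0.083333)
t(p, X) = (-5 + 2*X)² - X (t(p, X) = ((-5 + X) + X)² - X = (-5 + 2*X)² - X)
t(-2, T)*P(j, -60) = ((-5 + 2*(-1/12))² - 1*(-1/12))*(2*(25/4)) = ((-5 - ⅙)² + 1/12)*(25/2) = ((-31/6)² + 1/12)*(25/2) = (961/36 + 1/12)*(25/2) = (241/9)*(25/2) = 6025/18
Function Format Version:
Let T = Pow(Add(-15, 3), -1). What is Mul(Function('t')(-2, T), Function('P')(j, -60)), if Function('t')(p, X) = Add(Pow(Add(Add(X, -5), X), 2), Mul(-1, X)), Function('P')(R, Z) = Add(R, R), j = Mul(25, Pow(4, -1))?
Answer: Rational(6025, 18) ≈ 334.72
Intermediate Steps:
j = Rational(25, 4) (j = Mul(25, Rational(1, 4)) = Rational(25, 4) ≈ 6.2500)
Function('P')(R, Z) = Mul(2, R)
T = Rational(-1, 12) (T = Pow(-12, -1) = Rational(-1, 12) ≈ -0.083333)
Function('t')(p, X) = Add(Pow(Add(-5, Mul(2, X)), 2), Mul(-1, X)) (Function('t')(p, X) = Add(Pow(Add(Add(-5, X), X), 2), Mul(-1, X)) = Add(Pow(Add(-5, Mul(2, X)), 2), Mul(-1, X)))
Mul(Function('t')(-2, T), Function('P')(j, -60)) = Mul(Add(Pow(Add(-5, Mul(2, Rational(-1, 12))), 2), Mul(-1, Rational(-1, 12))), Mul(2, Rational(25, 4))) = Mul(Add(Pow(Add(-5, Rational(-1, 6)), 2), Rational(1, 12)), Rational(25, 2)) = Mul(Add(Pow(Rational(-31, 6), 2), Rational(1, 12)), Rational(25, 2)) = Mul(Add(Rational(961, 36), Rational(1, 12)), Rational(25, 2)) = Mul(Rational(241, 9), Rational(25, 2)) = Rational(6025, 18)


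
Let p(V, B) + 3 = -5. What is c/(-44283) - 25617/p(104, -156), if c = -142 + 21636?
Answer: 1134225659/354264 ≈ 3201.6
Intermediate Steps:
p(V, B) = -8 (p(V, B) = -3 - 5 = -8)
c = 21494
c/(-44283) - 25617/p(104, -156) = 21494/(-44283) - 25617/(-8) = 21494*(-1/44283) - 25617*(-1/8) = -21494/44283 + 25617/8 = 1134225659/354264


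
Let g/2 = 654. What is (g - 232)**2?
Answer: 1157776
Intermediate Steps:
g = 1308 (g = 2*654 = 1308)
(g - 232)**2 = (1308 - 232)**2 = 1076**2 = 1157776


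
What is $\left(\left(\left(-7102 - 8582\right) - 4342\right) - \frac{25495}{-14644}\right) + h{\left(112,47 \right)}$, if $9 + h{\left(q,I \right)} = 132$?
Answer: $- \frac{291434037}{14644} \approx -19901.0$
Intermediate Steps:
$h{\left(q,I \right)} = 123$ ($h{\left(q,I \right)} = -9 + 132 = 123$)
$\left(\left(\left(-7102 - 8582\right) - 4342\right) - \frac{25495}{-14644}\right) + h{\left(112,47 \right)} = \left(\left(\left(-7102 - 8582\right) - 4342\right) - \frac{25495}{-14644}\right) + 123 = \left(\left(-15684 - 4342\right) - - \frac{25495}{14644}\right) + 123 = \left(-20026 + \frac{25495}{14644}\right) + 123 = - \frac{293235249}{14644} + 123 = - \frac{291434037}{14644}$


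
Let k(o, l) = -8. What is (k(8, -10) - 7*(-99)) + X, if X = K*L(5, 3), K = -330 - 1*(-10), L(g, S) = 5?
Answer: -915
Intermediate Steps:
K = -320 (K = -330 + 10 = -320)
X = -1600 (X = -320*5 = -1600)
(k(8, -10) - 7*(-99)) + X = (-8 - 7*(-99)) - 1600 = (-8 + 693) - 1600 = 685 - 1600 = -915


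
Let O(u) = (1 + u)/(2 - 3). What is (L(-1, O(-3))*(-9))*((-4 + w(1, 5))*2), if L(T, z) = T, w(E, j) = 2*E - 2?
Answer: -72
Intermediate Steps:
w(E, j) = -2 + 2*E
O(u) = -1 - u (O(u) = (1 + u)/(-1) = (1 + u)*(-1) = -1 - u)
(L(-1, O(-3))*(-9))*((-4 + w(1, 5))*2) = (-1*(-9))*((-4 + (-2 + 2*1))*2) = 9*((-4 + (-2 + 2))*2) = 9*((-4 + 0)*2) = 9*(-4*2) = 9*(-8) = -72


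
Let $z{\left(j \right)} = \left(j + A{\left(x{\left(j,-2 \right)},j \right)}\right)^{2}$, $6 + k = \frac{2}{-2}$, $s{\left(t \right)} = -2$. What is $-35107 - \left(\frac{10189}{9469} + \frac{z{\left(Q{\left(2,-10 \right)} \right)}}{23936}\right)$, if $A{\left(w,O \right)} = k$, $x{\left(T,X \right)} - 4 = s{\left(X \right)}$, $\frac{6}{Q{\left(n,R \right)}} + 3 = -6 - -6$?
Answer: $- \frac{468073272893}{13332352} \approx -35108.0$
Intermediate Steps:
$Q{\left(n,R \right)} = -2$ ($Q{\left(n,R \right)} = \frac{6}{-3 - 0} = \frac{6}{-3 + \left(-6 + 6\right)} = \frac{6}{-3 + 0} = \frac{6}{-3} = 6 \left(- \frac{1}{3}\right) = -2$)
$x{\left(T,X \right)} = 2$ ($x{\left(T,X \right)} = 4 - 2 = 2$)
$k = -7$ ($k = -6 + \frac{2}{-2} = -6 + 2 \left(- \frac{1}{2}\right) = -6 - 1 = -7$)
$A{\left(w,O \right)} = -7$
$z{\left(j \right)} = \left(-7 + j\right)^{2}$ ($z{\left(j \right)} = \left(j - 7\right)^{2} = \left(-7 + j\right)^{2}$)
$-35107 - \left(\frac{10189}{9469} + \frac{z{\left(Q{\left(2,-10 \right)} \right)}}{23936}\right) = -35107 - \left(\frac{10189}{9469} + \frac{\left(-7 - 2\right)^{2}}{23936}\right) = -35107 - \left(10189 \cdot \frac{1}{9469} + \left(-9\right)^{2} \cdot \frac{1}{23936}\right) = -35107 - \left(\frac{10189}{9469} + 81 \cdot \frac{1}{23936}\right) = -35107 - \left(\frac{10189}{9469} + \frac{81}{23936}\right) = -35107 - \frac{14391229}{13332352} = - \frac{468073272893}{13332352}$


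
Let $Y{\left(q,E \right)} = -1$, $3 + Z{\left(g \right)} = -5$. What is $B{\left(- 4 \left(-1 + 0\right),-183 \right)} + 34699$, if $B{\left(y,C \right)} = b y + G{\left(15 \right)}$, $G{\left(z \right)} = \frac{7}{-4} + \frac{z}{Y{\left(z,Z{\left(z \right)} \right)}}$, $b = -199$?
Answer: $\frac{135545}{4} \approx 33886.0$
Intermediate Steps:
$Z{\left(g \right)} = -8$ ($Z{\left(g \right)} = -3 - 5 = -8$)
$G{\left(z \right)} = - \frac{7}{4} - z$ ($G{\left(z \right)} = \frac{7}{-4} + \frac{z}{-1} = 7 \left(- \frac{1}{4}\right) + z \left(-1\right) = - \frac{7}{4} - z$)
$B{\left(y,C \right)} = - \frac{67}{4} - 199 y$ ($B{\left(y,C \right)} = - 199 y - \frac{67}{4} = - \frac{67}{4} - 199 y$)
$B{\left(- 4 \left(-1 + 0\right),-183 \right)} + 34699 = \left(- \frac{67}{4} - 199 \left(- 4 \left(-1 + 0\right)\right)\right) + 34699 = \left(- \frac{67}{4} - 199 \left(\left(-4\right) \left(-1\right)\right)\right) + 34699 = \left(- \frac{67}{4} - 796\right) + 34699 = - \frac{3251}{4} + 34699 = \frac{135545}{4}$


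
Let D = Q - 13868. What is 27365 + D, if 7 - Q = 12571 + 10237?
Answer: -9304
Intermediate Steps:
Q = -22801 (Q = 7 - (12571 + 10237) = 7 - 1*22808 = 7 - 22808 = -22801)
D = -36669 (D = -22801 - 13868 = -36669)
27365 + D = 27365 - 36669 = -9304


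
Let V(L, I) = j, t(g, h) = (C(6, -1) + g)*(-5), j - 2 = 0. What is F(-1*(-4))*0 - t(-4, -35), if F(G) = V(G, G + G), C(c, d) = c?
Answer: 10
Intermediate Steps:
j = 2 (j = 2 + 0 = 2)
t(g, h) = -30 - 5*g (t(g, h) = (6 + g)*(-5) = -30 - 5*g)
V(L, I) = 2
F(G) = 2
F(-1*(-4))*0 - t(-4, -35) = 2*0 - (-30 - 5*(-4)) = 0 - (-30 + 20) = 0 - 1*(-10) = 0 + 10 = 10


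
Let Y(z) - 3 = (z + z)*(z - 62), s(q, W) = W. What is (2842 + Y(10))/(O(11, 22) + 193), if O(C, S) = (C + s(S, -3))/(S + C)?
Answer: 59565/6377 ≈ 9.3406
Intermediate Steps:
Y(z) = 3 + 2*z*(-62 + z) (Y(z) = 3 + (z + z)*(z - 62) = 3 + (2*z)*(-62 + z) = 3 + 2*z*(-62 + z))
O(C, S) = (-3 + C)/(C + S) (O(C, S) = (C - 3)/(S + C) = (-3 + C)/(C + S))
(2842 + Y(10))/(O(11, 22) + 193) = (2842 + (3 - 124*10 + 2*10²))/((-3 + 11)/(11 + 22) + 193) = (2842 + (3 - 1240 + 2*100))/(8/33 + 193) = (2842 + (3 - 1240 + 200))/((1/33)*8 + 193) = (2842 - 1037)/(8/33 + 193) = 1805/(6377/33) = 1805*(33/6377) = 59565/6377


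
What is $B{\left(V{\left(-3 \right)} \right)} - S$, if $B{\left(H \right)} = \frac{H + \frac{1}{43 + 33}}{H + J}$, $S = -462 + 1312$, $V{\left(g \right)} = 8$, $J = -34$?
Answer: $- \frac{1680209}{1976} \approx -850.31$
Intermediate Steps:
$S = 850$
$B{\left(H \right)} = \frac{\frac{1}{76} + H}{-34 + H}$ ($B{\left(H \right)} = \frac{H + \frac{1}{43 + 33}}{H - 34} = \frac{H + \frac{1}{76}}{-34 + H} = \frac{\frac{1}{76} + H}{-34 + H}$)
$B{\left(V{\left(-3 \right)} \right)} - S = \frac{\frac{1}{76} + 8}{-34 + 8} - 850 = \frac{1}{-26} \cdot \frac{609}{76} - 850 = \left(- \frac{1}{26}\right) \frac{609}{76} - 850 = - \frac{609}{1976} - 850 = - \frac{1680209}{1976}$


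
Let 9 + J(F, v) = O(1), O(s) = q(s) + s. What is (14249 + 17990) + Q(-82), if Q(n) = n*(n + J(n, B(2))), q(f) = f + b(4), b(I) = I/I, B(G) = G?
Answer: 39455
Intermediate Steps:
b(I) = 1
q(f) = 1 + f (q(f) = f + 1 = 1 + f)
O(s) = 1 + 2*s (O(s) = (1 + s) + s = 1 + 2*s)
J(F, v) = -6 (J(F, v) = -9 + (1 + 2*1) = -9 + (1 + 2) = -9 + 3 = -6)
Q(n) = n*(-6 + n) (Q(n) = n*(n - 6) = n*(-6 + n))
(14249 + 17990) + Q(-82) = (14249 + 17990) - 82*(-6 - 82) = 32239 - 82*(-88) = 32239 + 7216 = 39455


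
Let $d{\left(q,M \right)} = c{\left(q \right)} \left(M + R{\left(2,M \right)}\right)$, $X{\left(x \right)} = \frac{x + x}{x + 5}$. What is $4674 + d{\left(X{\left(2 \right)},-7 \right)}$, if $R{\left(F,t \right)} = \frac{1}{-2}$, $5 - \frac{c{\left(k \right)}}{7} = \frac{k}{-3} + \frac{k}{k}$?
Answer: $4454$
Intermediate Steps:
$c{\left(k \right)} = 28 + \frac{7 k}{3}$ ($c{\left(k \right)} = 35 - 7 \left(\frac{k}{-3} + \frac{k}{k}\right) = 35 - 7 \left(k \left(- \frac{1}{3}\right) + 1\right) = 35 - 7 \left(- \frac{k}{3} + 1\right) = 35 - 7 \left(1 - \frac{k}{3}\right) = 35 + \left(-7 + \frac{7 k}{3}\right) = 28 + \frac{7 k}{3}$)
$X{\left(x \right)} = \frac{2 x}{5 + x}$
$R{\left(F,t \right)} = - \frac{1}{2}$
$d{\left(q,M \right)} = \left(28 + \frac{7 q}{3}\right) \left(- \frac{1}{2} + M\right)$ ($d{\left(q,M \right)} = \left(28 + \frac{7 q}{3}\right) \left(M - \frac{1}{2}\right) = \left(28 + \frac{7 q}{3}\right) \left(- \frac{1}{2} + M\right)$)
$4674 + d{\left(X{\left(2 \right)},-7 \right)} = 4674 + \frac{7 \left(-1 + 2 \left(-7\right)\right) \left(12 + 2 \cdot 2 \frac{1}{5 + 2}\right)}{6} = 4674 + \frac{7 \left(-1 - 14\right) \left(12 + 2 \cdot 2 \cdot \frac{1}{7}\right)}{6} = 4674 + \frac{7}{6} \left(-15\right) \left(12 + 2 \cdot 2 \cdot \frac{1}{7}\right) = 4674 + \frac{7}{6} \left(-15\right) \left(12 + \frac{4}{7}\right) = 4674 + \frac{7}{6} \left(-15\right) \frac{88}{7} = 4674 - 220 = 4454$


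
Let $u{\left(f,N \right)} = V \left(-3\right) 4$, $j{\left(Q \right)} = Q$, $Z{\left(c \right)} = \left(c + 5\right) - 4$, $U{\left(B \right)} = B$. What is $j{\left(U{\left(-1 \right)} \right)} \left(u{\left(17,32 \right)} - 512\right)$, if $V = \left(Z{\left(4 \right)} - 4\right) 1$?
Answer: $524$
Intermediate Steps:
$Z{\left(c \right)} = 1 + c$ ($Z{\left(c \right)} = \left(5 + c\right) - 4 = 1 + c$)
$V = 1$ ($V = \left(\left(1 + 4\right) - 4\right) 1 = \left(5 - 4\right) 1 = 1 \cdot 1 = 1$)
$u{\left(f,N \right)} = -12$ ($u{\left(f,N \right)} = 1 \left(-3\right) 4 = \left(-3\right) 4 = -12$)
$j{\left(U{\left(-1 \right)} \right)} \left(u{\left(17,32 \right)} - 512\right) = - (-12 - 512) = \left(-1\right) \left(-524\right) = 524$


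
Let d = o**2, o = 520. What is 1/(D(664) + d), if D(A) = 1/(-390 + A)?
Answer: 274/74089601 ≈ 3.6982e-6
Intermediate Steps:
d = 270400 (d = 520**2 = 270400)
1/(D(664) + d) = 1/(1/(-390 + 664) + 270400) = 1/(1/274 + 270400) = 1/(74089601/274) = 274/74089601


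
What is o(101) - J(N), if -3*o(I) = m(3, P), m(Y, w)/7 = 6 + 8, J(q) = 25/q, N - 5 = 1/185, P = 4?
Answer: -104623/2778 ≈ -37.661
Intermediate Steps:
N = 926/185 (N = 5 + 1/185 = 926/185 ≈ 5.0054)
m(Y, w) = 98 (m(Y, w) = 7*(6 + 8) = 7*14 = 98)
o(I) = -98/3 (o(I) = -1/3*98 = -98/3)
o(101) - J(N) = -98/3 - 25/926/185 = -98/3 - 25*185/926 = -98/3 - 1*4625/926 = -98/3 - 4625/926 = -104623/2778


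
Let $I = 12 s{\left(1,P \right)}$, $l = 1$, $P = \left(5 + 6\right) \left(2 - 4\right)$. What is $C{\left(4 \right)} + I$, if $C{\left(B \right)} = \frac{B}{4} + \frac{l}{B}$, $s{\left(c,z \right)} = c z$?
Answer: $- \frac{1051}{4} \approx -262.75$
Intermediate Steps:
$P = -22$ ($P = 11 \left(-2\right) = -22$)
$I = -264$ ($I = 12 \cdot 1 \left(-22\right) = 12 \left(-22\right) = -264$)
$C{\left(B \right)} = \frac{1}{B} + \frac{B}{4}$ ($C{\left(B \right)} = \frac{B}{4} + 1 \frac{1}{B} = B \frac{1}{4} + \frac{1}{B} = \frac{B}{4} + \frac{1}{B} = \frac{1}{B} + \frac{B}{4}$)
$C{\left(4 \right)} + I = \left(\frac{1}{4} + \frac{1}{4} \cdot 4\right) - 264 = \left(\frac{1}{4} + 1\right) - 264 = \frac{5}{4} - 264 = - \frac{1051}{4}$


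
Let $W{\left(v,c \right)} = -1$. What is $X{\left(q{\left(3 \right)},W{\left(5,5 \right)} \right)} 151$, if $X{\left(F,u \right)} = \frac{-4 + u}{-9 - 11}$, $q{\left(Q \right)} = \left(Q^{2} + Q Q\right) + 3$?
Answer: $\frac{151}{4} \approx 37.75$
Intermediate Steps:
$q{\left(Q \right)} = 3 + 2 Q^{2}$ ($q{\left(Q \right)} = \left(Q^{2} + Q^{2}\right) + 3 = 2 Q^{2} + 3 = 3 + 2 Q^{2}$)
$X{\left(F,u \right)} = \frac{1}{5} - \frac{u}{20}$ ($X{\left(F,u \right)} = \frac{-4 + u}{-20} = \left(-4 + u\right) \left(- \frac{1}{20}\right) = \frac{1}{5} - \frac{u}{20}$)
$X{\left(q{\left(3 \right)},W{\left(5,5 \right)} \right)} 151 = \left(\frac{1}{5} - - \frac{1}{20}\right) 151 = \left(\frac{1}{5} + \frac{1}{20}\right) 151 = \frac{1}{4} \cdot 151 = \frac{151}{4}$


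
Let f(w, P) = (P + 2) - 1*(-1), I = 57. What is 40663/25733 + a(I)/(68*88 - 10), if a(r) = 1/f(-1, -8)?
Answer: 1214578077/768644710 ≈ 1.5802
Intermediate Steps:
f(w, P) = 3 + P (f(w, P) = (2 + P) + 1 = 3 + P)
a(r) = -⅕ (a(r) = 1/(3 - 8) = 1/(-5) = -⅕)
40663/25733 + a(I)/(68*88 - 10) = 40663/25733 - 1/(5*(68*88 - 10)) = 40663*(1/25733) - 1/(5*(5984 - 10)) = 40663/25733 - ⅕/5974 = 40663/25733 - ⅕*1/5974 = 40663/25733 - 1/29870 = 1214578077/768644710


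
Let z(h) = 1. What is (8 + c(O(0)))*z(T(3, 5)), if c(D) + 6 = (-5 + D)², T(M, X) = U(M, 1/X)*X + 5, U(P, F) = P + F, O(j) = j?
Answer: 27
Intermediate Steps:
U(P, F) = F + P
T(M, X) = 5 + X*(M + 1/X) (T(M, X) = (1/X + M)*X + 5 = (M + 1/X)*X + 5 = X*(M + 1/X) + 5 = 5 + X*(M + 1/X))
c(D) = -6 + (-5 + D)²
(8 + c(O(0)))*z(T(3, 5)) = (8 + (-6 + (-5 + 0)²))*1 = (8 + (-6 + (-5)²))*1 = (8 + (-6 + 25))*1 = (8 + 19)*1 = 27*1 = 27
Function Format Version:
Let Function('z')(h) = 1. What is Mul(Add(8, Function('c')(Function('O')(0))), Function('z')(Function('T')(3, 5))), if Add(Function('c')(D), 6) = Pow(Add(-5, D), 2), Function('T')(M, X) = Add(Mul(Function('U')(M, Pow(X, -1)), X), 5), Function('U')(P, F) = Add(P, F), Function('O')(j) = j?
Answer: 27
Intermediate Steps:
Function('U')(P, F) = Add(F, P)
Function('T')(M, X) = Add(5, Mul(X, Add(M, Pow(X, -1)))) (Function('T')(M, X) = Add(Mul(Add(Pow(X, -1), M), X), 5) = Add(Mul(Add(M, Pow(X, -1)), X), 5) = Add(Mul(X, Add(M, Pow(X, -1))), 5) = Add(5, Mul(X, Add(M, Pow(X, -1)))))
Function('c')(D) = Add(-6, Pow(Add(-5, D), 2))
Mul(Add(8, Function('c')(Function('O')(0))), Function('z')(Function('T')(3, 5))) = Mul(Add(8, Add(-6, Pow(Add(-5, 0), 2))), 1) = Mul(Add(8, Add(-6, Pow(-5, 2))), 1) = Mul(Add(8, Add(-6, 25)), 1) = Mul(Add(8, 19), 1) = Mul(27, 1) = 27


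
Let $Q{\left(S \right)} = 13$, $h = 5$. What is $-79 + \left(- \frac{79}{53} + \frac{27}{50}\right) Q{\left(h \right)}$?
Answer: $- \frac{242097}{2650} \approx -91.357$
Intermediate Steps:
$-79 + \left(- \frac{79}{53} + \frac{27}{50}\right) Q{\left(h \right)} = -79 + \left(- \frac{79}{53} + \frac{27}{50}\right) 13 = -79 - \frac{32747}{2650} = - \frac{242097}{2650}$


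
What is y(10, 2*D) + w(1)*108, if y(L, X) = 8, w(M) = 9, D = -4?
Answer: 980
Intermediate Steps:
y(10, 2*D) + w(1)*108 = 8 + 9*108 = 8 + 972 = 980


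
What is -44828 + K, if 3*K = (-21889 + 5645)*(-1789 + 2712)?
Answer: -15127696/3 ≈ -5.0426e+6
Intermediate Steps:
K = -14993212/3 (K = ((-21889 + 5645)*(-1789 + 2712))/3 = (-16244*923)/3 = (1/3)*(-14993212) = -14993212/3 ≈ -4.9977e+6)
-44828 + K = -44828 - 14993212/3 = -15127696/3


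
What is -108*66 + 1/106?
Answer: -755567/106 ≈ -7128.0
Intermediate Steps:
-108*66 + 1/106 = -7128 + 1/106 = -755567/106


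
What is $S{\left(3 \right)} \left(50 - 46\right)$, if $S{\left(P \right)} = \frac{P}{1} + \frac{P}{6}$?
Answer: $14$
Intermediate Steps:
$S{\left(P \right)} = \frac{7 P}{6}$ ($S{\left(P \right)} = P 1 + P \frac{1}{6} = P + \frac{P}{6} = \frac{7 P}{6}$)
$S{\left(3 \right)} \left(50 - 46\right) = \frac{7}{6} \cdot 3 \left(50 - 46\right) = \frac{7}{2} \cdot 4 = 14$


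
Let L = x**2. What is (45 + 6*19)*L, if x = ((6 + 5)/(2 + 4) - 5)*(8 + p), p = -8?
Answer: 0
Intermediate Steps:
x = 0 (x = ((6 + 5)/(2 + 4) - 5)*(8 - 8) = (11/6 - 5)*0 = -19/6*0 = 0)
L = 0 (L = 0**2 = 0)
(45 + 6*19)*L = (45 + 6*19)*0 = (45 + 114)*0 = 159*0 = 0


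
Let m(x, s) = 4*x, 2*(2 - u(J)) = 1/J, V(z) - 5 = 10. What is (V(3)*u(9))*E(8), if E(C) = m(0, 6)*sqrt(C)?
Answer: 0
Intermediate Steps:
V(z) = 15 (V(z) = 5 + 10 = 15)
u(J) = 2 - 1/(2*J)
E(C) = 0 (E(C) = (4*0)*sqrt(C) = 0*sqrt(C) = 0)
(V(3)*u(9))*E(8) = (15*(2 - 1/2/9))*0 = (15*(2 - 1/2*1/9))*0 = (15*(2 - 1/18))*0 = (15*(35/18))*0 = (175/6)*0 = 0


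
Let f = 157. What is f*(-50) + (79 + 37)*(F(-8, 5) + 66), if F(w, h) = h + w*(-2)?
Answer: 2242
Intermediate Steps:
F(w, h) = h - 2*w
f*(-50) + (79 + 37)*(F(-8, 5) + 66) = 157*(-50) + (79 + 37)*((5 - 2*(-8)) + 66) = -7850 + 116*((5 + 16) + 66) = -7850 + 116*(21 + 66) = -7850 + 116*87 = -7850 + 10092 = 2242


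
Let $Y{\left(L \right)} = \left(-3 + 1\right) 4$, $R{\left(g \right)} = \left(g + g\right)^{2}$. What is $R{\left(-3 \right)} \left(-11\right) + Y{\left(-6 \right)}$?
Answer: $-404$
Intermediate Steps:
$R{\left(g \right)} = 4 g^{2}$ ($R{\left(g \right)} = \left(2 g\right)^{2} = 4 g^{2}$)
$Y{\left(L \right)} = -8$ ($Y{\left(L \right)} = \left(-2\right) 4 = -8$)
$R{\left(-3 \right)} \left(-11\right) + Y{\left(-6 \right)} = 4 \left(-3\right)^{2} \left(-11\right) - 8 = 4 \cdot 9 \left(-11\right) - 8 = 36 \left(-11\right) - 8 = -396 - 8 = -404$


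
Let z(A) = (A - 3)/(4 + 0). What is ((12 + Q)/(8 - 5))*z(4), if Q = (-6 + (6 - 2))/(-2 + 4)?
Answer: 11/12 ≈ 0.91667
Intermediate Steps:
Q = -1 (Q = (-6 + 4)/2 = -2*1/2 = -1)
z(A) = -3/4 + A/4 (z(A) = (-3 + A)/4 = (-3 + A)*(1/4) = -3/4 + A/4)
((12 + Q)/(8 - 5))*z(4) = ((12 - 1)/(8 - 5))*(-3/4 + (1/4)*4) = (11/3)*(-3/4 + 1) = (11*(1/3))*(1/4) = (11/3)*(1/4) = 11/12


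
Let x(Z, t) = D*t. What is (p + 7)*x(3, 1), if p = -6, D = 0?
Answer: 0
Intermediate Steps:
x(Z, t) = 0 (x(Z, t) = 0*t = 0)
(p + 7)*x(3, 1) = (-6 + 7)*0 = 1*0 = 0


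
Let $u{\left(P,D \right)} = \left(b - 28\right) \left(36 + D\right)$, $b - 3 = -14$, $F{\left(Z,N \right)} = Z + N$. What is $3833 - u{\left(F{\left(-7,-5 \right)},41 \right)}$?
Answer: $6836$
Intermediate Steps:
$F{\left(Z,N \right)} = N + Z$
$b = -11$ ($b = 3 - 14 = -11$)
$u{\left(P,D \right)} = -1404 - 39 D$ ($u{\left(P,D \right)} = \left(-11 - 28\right) \left(36 + D\right) = - 39 \left(36 + D\right) = -1404 - 39 D$)
$3833 - u{\left(F{\left(-7,-5 \right)},41 \right)} = 3833 - \left(-1404 - 1599\right) = 3833 - -3003 = 3833 + 3003 = 6836$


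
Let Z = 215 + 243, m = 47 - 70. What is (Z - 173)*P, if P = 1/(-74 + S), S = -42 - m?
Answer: -95/31 ≈ -3.0645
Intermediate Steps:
m = -23
S = -19 (S = -42 - 1*(-23) = -42 + 23 = -19)
Z = 458
P = -1/93 (P = 1/(-74 - 19) = 1/(-93) = -1/93 ≈ -0.010753)
(Z - 173)*P = (458 - 173)*(-1/93) = 285*(-1/93) = -95/31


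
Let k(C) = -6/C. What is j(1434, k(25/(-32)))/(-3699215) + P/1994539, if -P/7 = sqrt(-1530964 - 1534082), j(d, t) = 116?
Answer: -116/3699215 - 7*I*sqrt(3065046)/1994539 ≈ -3.1358e-5 - 0.0061443*I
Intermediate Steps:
P = -7*I*sqrt(3065046) (P = -7*sqrt(-1530964 - 1534082) = -7*I*sqrt(3065046) ≈ -12255.0*I)
j(1434, k(25/(-32)))/(-3699215) + P/1994539 = 116/(-3699215) - 7*I*sqrt(3065046)/1994539 = 116*(-1/3699215) - 7*I*sqrt(3065046)*(1/1994539) = -116/3699215 - 7*I*sqrt(3065046)/1994539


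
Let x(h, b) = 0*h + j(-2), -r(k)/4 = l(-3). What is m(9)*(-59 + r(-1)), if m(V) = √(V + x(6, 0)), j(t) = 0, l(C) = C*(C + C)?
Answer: -393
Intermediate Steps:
l(C) = 2*C² (l(C) = C*(2*C) = 2*C²)
r(k) = -72 (r(k) = -8*(-3)² = -8*9 = -4*18 = -72)
x(h, b) = 0 (x(h, b) = 0*h + 0 = 0 + 0 = 0)
m(V) = √V (m(V) = √(V + 0) = √V)
m(9)*(-59 + r(-1)) = √9*(-59 - 72) = 3*(-131) = -393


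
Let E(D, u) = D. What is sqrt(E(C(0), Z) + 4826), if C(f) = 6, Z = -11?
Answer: 4*sqrt(302) ≈ 69.513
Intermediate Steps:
sqrt(E(C(0), Z) + 4826) = sqrt(6 + 4826) = sqrt(4832) = 4*sqrt(302)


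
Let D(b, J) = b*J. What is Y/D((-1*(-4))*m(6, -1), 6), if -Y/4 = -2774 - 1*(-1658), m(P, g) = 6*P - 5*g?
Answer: 186/41 ≈ 4.5366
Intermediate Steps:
m(P, g) = -5*g + 6*P
Y = 4464 (Y = -4*(-2774 - 1*(-1658)) = -4*(-2774 + 1658) = -4*(-1116) = 4464)
D(b, J) = J*b
Y/D((-1*(-4))*m(6, -1), 6) = 4464/((6*((-1*(-4))*(-5*(-1) + 6*6)))) = 4464/((6*(4*(5 + 36)))) = 4464/((6*(4*41))) = 4464/((6*164)) = 4464/984 = 4464*(1/984) = 186/41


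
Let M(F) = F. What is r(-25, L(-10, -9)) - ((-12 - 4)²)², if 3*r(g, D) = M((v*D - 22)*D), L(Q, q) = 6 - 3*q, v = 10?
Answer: -62148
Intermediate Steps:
r(g, D) = D*(-22 + 10*D)/3 (r(g, D) = ((10*D - 22)*D)/3 = ((-22 + 10*D)*D)/3 = (D*(-22 + 10*D))/3 = D*(-22 + 10*D)/3)
r(-25, L(-10, -9)) - ((-12 - 4)²)² = 2*(6 - 3*(-9))*(-11 + 5*(6 - 3*(-9)))/3 - ((-12 - 4)²)² = 2*(6 + 27)*(-11 + 5*(6 + 27))/3 - ((-16)²)² = (⅔)*33*(-11 + 5*33) - 1*256² = (⅔)*33*(-11 + 165) - 1*65536 = (⅔)*33*154 - 65536 = 3388 - 65536 = -62148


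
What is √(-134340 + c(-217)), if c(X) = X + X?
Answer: I*√134774 ≈ 367.12*I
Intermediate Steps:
c(X) = 2*X
√(-134340 + c(-217)) = √(-134340 + 2*(-217)) = √(-134340 - 434) = √(-134774) = I*√134774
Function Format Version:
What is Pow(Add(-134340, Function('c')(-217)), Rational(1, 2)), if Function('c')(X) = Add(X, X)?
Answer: Mul(I, Pow(134774, Rational(1, 2))) ≈ Mul(367.12, I)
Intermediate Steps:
Function('c')(X) = Mul(2, X)
Pow(Add(-134340, Function('c')(-217)), Rational(1, 2)) = Pow(Add(-134340, Mul(2, -217)), Rational(1, 2)) = Pow(Add(-134340, -434), Rational(1, 2)) = Pow(-134774, Rational(1, 2)) = Mul(I, Pow(134774, Rational(1, 2)))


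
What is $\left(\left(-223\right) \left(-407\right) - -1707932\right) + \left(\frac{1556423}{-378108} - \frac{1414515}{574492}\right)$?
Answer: $\frac{48838837810646939}{27152502642} \approx 1.7987 \cdot 10^{6}$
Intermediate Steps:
$\left(\left(-223\right) \left(-407\right) - -1707932\right) + \left(\frac{1556423}{-378108} - \frac{1414515}{574492}\right) = \left(90761 + 1707932\right) + \left(1556423 \left(- \frac{1}{378108}\right) - \frac{1414515}{574492}\right) = 1798693 - \frac{178623999967}{27152502642} = \frac{48838837810646939}{27152502642}$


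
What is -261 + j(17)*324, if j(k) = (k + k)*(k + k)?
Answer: 374283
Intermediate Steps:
j(k) = 4*k**2 (j(k) = (2*k)*(2*k) = 4*k**2)
-261 + j(17)*324 = -261 + (4*17**2)*324 = -261 + (4*289)*324 = -261 + 1156*324 = -261 + 374544 = 374283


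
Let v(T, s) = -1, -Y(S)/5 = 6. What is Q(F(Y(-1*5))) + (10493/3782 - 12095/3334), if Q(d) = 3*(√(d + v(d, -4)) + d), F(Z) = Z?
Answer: -286396637/3152297 + 3*I*√31 ≈ -90.853 + 16.703*I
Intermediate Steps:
Y(S) = -30 (Y(S) = -5*6 = -30)
Q(d) = 3*d + 3*√(-1 + d) (Q(d) = 3*(√(d - 1) + d) = 3*(√(-1 + d) + d) = 3*(d + √(-1 + d)) = 3*d + 3*√(-1 + d))
Q(F(Y(-1*5))) + (10493/3782 - 12095/3334) = (3*(-30) + 3*√(-1 - 30)) + (10493/3782 - 12095/3334) = (-90 + 3*√(-31)) + (10493*(1/3782) - 12095*1/3334) = (-90 + 3*(I*√31)) + (10493/3782 - 12095/3334) = (-90 + 3*I*√31) - 2689907/3152297 = -286396637/3152297 + 3*I*√31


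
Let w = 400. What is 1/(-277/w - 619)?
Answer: -400/247877 ≈ -0.0016137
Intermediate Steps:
1/(-277/w - 619) = 1/(-277/400 - 619) = 1/(-247877/400) = -400/247877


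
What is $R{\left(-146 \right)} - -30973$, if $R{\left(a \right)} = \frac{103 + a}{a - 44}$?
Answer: $\frac{5884913}{190} \approx 30973.0$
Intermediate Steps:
$R{\left(a \right)} = \frac{103 + a}{-44 + a}$
$R{\left(-146 \right)} - -30973 = \frac{103 - 146}{-44 - 146} - -30973 = \frac{1}{-190} \left(-43\right) + 30973 = \left(- \frac{1}{190}\right) \left(-43\right) + 30973 = \frac{43}{190} + 30973 = \frac{5884913}{190}$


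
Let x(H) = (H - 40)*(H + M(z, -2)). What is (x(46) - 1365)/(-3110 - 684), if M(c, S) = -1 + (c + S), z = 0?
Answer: 1107/3794 ≈ 0.29178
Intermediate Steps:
M(c, S) = -1 + S + c (M(c, S) = -1 + (S + c) = -1 + S + c)
x(H) = (-40 + H)*(-3 + H) (x(H) = (H - 40)*(H + (-1 - 2 + 0)) = (-40 + H)*(H - 3) = (-40 + H)*(-3 + H))
(x(46) - 1365)/(-3110 - 684) = ((120 + 46² - 43*46) - 1365)/(-3110 - 684) = ((120 + 2116 - 1978) - 1365)/(-3794) = (258 - 1365)*(-1/3794) = -1107*(-1/3794) = 1107/3794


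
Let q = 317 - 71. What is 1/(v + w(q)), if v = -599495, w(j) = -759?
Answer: -1/600254 ≈ -1.6660e-6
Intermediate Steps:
q = 246
1/(v + w(q)) = 1/(-599495 - 759) = 1/(-600254) = -1/600254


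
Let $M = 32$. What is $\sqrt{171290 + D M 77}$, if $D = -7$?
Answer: $\sqrt{154042} \approx 392.48$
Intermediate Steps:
$\sqrt{171290 + D M 77} = \sqrt{171290 + \left(-7\right) 32 \cdot 77} = \sqrt{171290 - 17248} = \sqrt{154042}$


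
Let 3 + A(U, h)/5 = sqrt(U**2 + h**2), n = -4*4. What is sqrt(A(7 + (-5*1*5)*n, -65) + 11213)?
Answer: sqrt(11198 + 5*sqrt(169874)) ≈ 115.15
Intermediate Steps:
n = -16
A(U, h) = -15 + 5*sqrt(U**2 + h**2)
sqrt(A(7 + (-5*1*5)*n, -65) + 11213) = sqrt((-15 + 5*sqrt((7 + (-5*1*5)*(-16))**2 + (-65)**2)) + 11213) = sqrt((-15 + 5*sqrt((7 - 5*5*(-16))**2 + 4225)) + 11213) = sqrt((-15 + 5*sqrt((7 - 25*(-16))**2 + 4225)) + 11213) = sqrt((-15 + 5*sqrt((7 + 400)**2 + 4225)) + 11213) = sqrt((-15 + 5*sqrt(407**2 + 4225)) + 11213) = sqrt((-15 + 5*sqrt(165649 + 4225)) + 11213) = sqrt((-15 + 5*sqrt(169874)) + 11213) = sqrt(11198 + 5*sqrt(169874))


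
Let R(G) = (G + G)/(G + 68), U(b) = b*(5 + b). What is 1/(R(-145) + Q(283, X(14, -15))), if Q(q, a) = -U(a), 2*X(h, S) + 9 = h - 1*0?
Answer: -308/4615 ≈ -0.066739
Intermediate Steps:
X(h, S) = -9/2 + h/2 (X(h, S) = -9/2 + (h - 1*0)/2 = -9/2 + (h + 0)/2 = -9/2 + h/2)
Q(q, a) = -a*(5 + a)
R(G) = 2*G/(68 + G) (R(G) = (2*G)/(68 + G) = 2*G/(68 + G))
1/(R(-145) + Q(283, X(14, -15))) = 1/(2*(-145)/(68 - 145) - (-9/2 + (½)*14)*(5 + (-9/2 + (½)*14))) = 1/(2*(-145)/(-77) - (-9/2 + 7)*(5 + (-9/2 + 7))) = 1/(2*(-145)*(-1/77) - 1*5/2*(5 + 5/2)) = 1/(290/77 - 1*5/2*15/2) = 1/(290/77 - 75/4) = 1/(-4615/308) = -308/4615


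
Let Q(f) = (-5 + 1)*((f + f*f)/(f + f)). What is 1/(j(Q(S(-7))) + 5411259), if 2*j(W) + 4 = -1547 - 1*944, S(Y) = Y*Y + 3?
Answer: 2/10820023 ≈ 1.8484e-7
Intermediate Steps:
S(Y) = 3 + Y² (S(Y) = Y² + 3 = 3 + Y²)
Q(f) = -2*(f + f²)/f (Q(f) = -4*(f + f²)/(2*f) = -4*(f + f²)*1/(2*f) = -2*(f + f²)/f)
j(W) = -2495/2 (j(W) = -2 + (-1547 - 1*944)/2 = -2 + (-1547 - 944)/2 = -2 + (½)*(-2491) = -2 - 2491/2 = -2495/2)
1/(j(Q(S(-7))) + 5411259) = 1/(-2495/2 + 5411259) = 1/(10820023/2) = 2/10820023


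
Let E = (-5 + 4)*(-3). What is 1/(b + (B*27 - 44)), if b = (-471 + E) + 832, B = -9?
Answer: 1/77 ≈ 0.012987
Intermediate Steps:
E = 3 (E = -1*(-3) = 3)
b = 364 (b = (-471 + 3) + 832 = -468 + 832 = 364)
1/(b + (B*27 - 44)) = 1/(364 + (-9*27 - 44)) = 1/(364 + (-243 - 44)) = 1/(364 - 287) = 1/77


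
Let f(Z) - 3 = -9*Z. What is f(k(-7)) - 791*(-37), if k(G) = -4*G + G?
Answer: 29081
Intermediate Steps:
k(G) = -3*G
f(Z) = 3 - 9*Z
f(k(-7)) - 791*(-37) = (3 - (-27)*(-7)) - 791*(-37) = (3 - 9*21) - 1*(-29267) = (3 - 189) + 29267 = -186 + 29267 = 29081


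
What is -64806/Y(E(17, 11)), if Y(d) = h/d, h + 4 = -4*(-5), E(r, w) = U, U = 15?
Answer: -486045/8 ≈ -60756.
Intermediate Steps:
E(r, w) = 15
h = 16 (h = -4 - 4*(-5) = -4 + 20 = 16)
Y(d) = 16/d
-64806/Y(E(17, 11)) = -64806/(16/15) = -64806/(16*(1/15)) = -64806/16/15 = -64806*15/16 = -486045/8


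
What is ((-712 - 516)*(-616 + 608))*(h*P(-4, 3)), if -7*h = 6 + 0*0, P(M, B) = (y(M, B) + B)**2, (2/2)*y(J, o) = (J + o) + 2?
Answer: -943104/7 ≈ -1.3473e+5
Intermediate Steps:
y(J, o) = 2 + J + o (y(J, o) = (J + o) + 2 = 2 + J + o)
P(M, B) = (2 + M + 2*B)**2 (P(M, B) = ((2 + M + B) + B)**2 = ((2 + B + M) + B)**2 = (2 + M + 2*B)**2)
h = -6/7 (h = -(6 + 0*0)/7 = -(6 + 0)/7 = -1/7*6 = -6/7 ≈ -0.85714)
((-712 - 516)*(-616 + 608))*(h*P(-4, 3)) = ((-712 - 516)*(-616 + 608))*(-6*(2 - 4 + 2*3)**2/7) = (-1228*(-8))*(-6*(2 - 4 + 6)**2/7) = 9824*(-6/7*4**2) = 9824*(-6/7*16) = 9824*(-96/7) = -943104/7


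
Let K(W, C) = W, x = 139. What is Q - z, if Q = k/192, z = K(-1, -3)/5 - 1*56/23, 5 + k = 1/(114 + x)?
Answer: 39601/15180 ≈ 2.6088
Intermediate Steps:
k = -1264/253 (k = -5 + 1/(114 + 139) = -5 + 1/253 = -1264/253 ≈ -4.9960)
z = -303/115 (z = -1/5 - 1*56/23 = -1*1/5 - 56*1/23 = -1/5 - 56/23 = -303/115 ≈ -2.6348)
Q = -79/3036 (Q = -1264/253/192 = -1264/253*1/192 = -79/3036 ≈ -0.026021)
Q - z = -79/3036 - 1*(-303/115) = -79/3036 + 303/115 = 39601/15180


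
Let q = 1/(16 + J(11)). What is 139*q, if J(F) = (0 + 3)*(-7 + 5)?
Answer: 139/10 ≈ 13.900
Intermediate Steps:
J(F) = -6 (J(F) = 3*(-2) = -6)
q = ⅒ (q = 1/(16 - 6) = 1/10 = ⅒ ≈ 0.10000)
139*q = 139*(⅒) = 139/10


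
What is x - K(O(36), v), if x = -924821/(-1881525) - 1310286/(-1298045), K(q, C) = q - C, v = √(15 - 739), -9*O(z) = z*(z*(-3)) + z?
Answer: -208328073526081/488460823725 + 2*I*√181 ≈ -426.5 + 26.907*I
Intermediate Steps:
O(z) = -z/9 + z²/3 (O(z) = -(z*(z*(-3)) + z)/9 = -(z*(-3*z) + z)/9 = -(-3*z² + z)/9 = -(z - 3*z²)/9 = -z/9 + z²/3)
v = 2*I*√181 (v = √(-724) = 2*I*√181 ≈ 26.907*I)
x = 733159028219/488460823725 (x = -924821*(-1/1881525) - 1310286*(-1/1298045) = 924821/1881525 + 1310286/1298045 = 733159028219/488460823725 ≈ 1.5010)
x - K(O(36), v) = 733159028219/488460823725 - ((⅑)*36*(-1 + 3*36) - 2*I*√181) = 733159028219/488460823725 - ((⅑)*36*(-1 + 108) - 2*I*√181) = 733159028219/488460823725 - ((⅑)*36*107 - 2*I*√181) = 733159028219/488460823725 - (428 - 2*I*√181) = 733159028219/488460823725 + (-428 + 2*I*√181) = -208328073526081/488460823725 + 2*I*√181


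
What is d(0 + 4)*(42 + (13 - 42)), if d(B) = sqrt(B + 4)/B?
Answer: 13*sqrt(2)/2 ≈ 9.1924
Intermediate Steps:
d(B) = sqrt(4 + B)/B
d(0 + 4)*(42 + (13 - 42)) = (sqrt(4 + (0 + 4))/(0 + 4))*(42 + (13 - 42)) = (sqrt(4 + 4)/4)*(42 - 29) = (sqrt(8)/4)*13 = ((2*sqrt(2))/4)*13 = (sqrt(2)/2)*13 = 13*sqrt(2)/2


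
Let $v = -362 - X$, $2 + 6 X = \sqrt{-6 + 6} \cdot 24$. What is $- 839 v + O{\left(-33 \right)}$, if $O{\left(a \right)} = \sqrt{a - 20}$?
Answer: $\frac{910315}{3} + i \sqrt{53} \approx 3.0344 \cdot 10^{5} + 7.2801 i$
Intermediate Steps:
$O{\left(a \right)} = \sqrt{-20 + a}$
$X = - \frac{1}{3}$ ($X = - \frac{1}{3} + \frac{\sqrt{-6 + 6} \cdot 24}{6} = - \frac{1}{3} + \frac{\sqrt{0} \cdot 24}{6} = - \frac{1}{3} + \frac{0 \cdot 24}{6} = - \frac{1}{3} + \frac{1}{6} \cdot 0 = - \frac{1}{3} + 0 = - \frac{1}{3} \approx -0.33333$)
$v = - \frac{1085}{3}$ ($v = -362 - - \frac{1}{3} = -362 + \frac{1}{3} = - \frac{1085}{3} \approx -361.67$)
$- 839 v + O{\left(-33 \right)} = \left(-839\right) \left(- \frac{1085}{3}\right) + \sqrt{-20 - 33} = \frac{910315}{3} + \sqrt{-53} = \frac{910315}{3} + i \sqrt{53}$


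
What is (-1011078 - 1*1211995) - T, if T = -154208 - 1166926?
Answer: -901939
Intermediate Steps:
T = -1321134
(-1011078 - 1*1211995) - T = (-1011078 - 1*1211995) - 1*(-1321134) = (-1011078 - 1211995) + 1321134 = -2223073 + 1321134 = -901939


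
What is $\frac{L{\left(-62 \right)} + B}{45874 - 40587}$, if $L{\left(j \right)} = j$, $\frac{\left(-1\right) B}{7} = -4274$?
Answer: $\frac{96}{17} \approx 5.6471$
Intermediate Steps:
$B = 29918$ ($B = \left(-7\right) \left(-4274\right) = 29918$)
$\frac{L{\left(-62 \right)} + B}{45874 - 40587} = \frac{-62 + 29918}{45874 - 40587} = \frac{29856}{5287} = 29856 \cdot \frac{1}{5287} = \frac{96}{17}$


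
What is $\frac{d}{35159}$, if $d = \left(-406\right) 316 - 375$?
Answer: $- \frac{128671}{35159} \approx -3.6597$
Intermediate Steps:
$d = -128671$ ($d = -128296 - 375 = -128671$)
$\frac{d}{35159} = - \frac{128671}{35159}$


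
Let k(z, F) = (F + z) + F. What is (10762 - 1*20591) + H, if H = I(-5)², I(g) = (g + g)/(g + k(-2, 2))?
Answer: -88361/9 ≈ -9817.9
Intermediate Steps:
k(z, F) = z + 2*F
I(g) = 2*g/(2 + g) (I(g) = (g + g)/(g + (-2 + 2*2)) = (2*g)/(g + (-2 + 4)) = (2*g)/(g + 2) = (2*g)/(2 + g) = 2*g/(2 + g))
H = 100/9 (H = (2*(-5)/(2 - 5))² = (2*(-5)/(-3))² = (2*(-5)*(-⅓))² = (10/3)² = 100/9 ≈ 11.111)
(10762 - 1*20591) + H = (10762 - 1*20591) + 100/9 = (10762 - 20591) + 100/9 = -9829 + 100/9 = -88361/9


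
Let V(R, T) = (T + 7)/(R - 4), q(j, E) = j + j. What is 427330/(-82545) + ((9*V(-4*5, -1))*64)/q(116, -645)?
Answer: -2775676/478761 ≈ -5.7976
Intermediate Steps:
q(j, E) = 2*j
V(R, T) = (7 + T)/(-4 + R)
427330/(-82545) + ((9*V(-4*5, -1))*64)/q(116, -645) = 427330/(-82545) + ((9*((7 - 1)/(-4 - 4*5)))*64)/((2*116)) = 427330*(-1/82545) + ((9*(6/(-4 - 20)))*64)/232 = -85466/16509 + ((9*(6/(-24)))*64)*(1/232) = -85466/16509 + ((9*(-1/24*6))*64)*(1/232) = -85466/16509 + ((9*(-¼))*64)*(1/232) = -85466/16509 - 9/4*64*(1/232) = -85466/16509 - 144*1/232 = -85466/16509 - 18/29 = -2775676/478761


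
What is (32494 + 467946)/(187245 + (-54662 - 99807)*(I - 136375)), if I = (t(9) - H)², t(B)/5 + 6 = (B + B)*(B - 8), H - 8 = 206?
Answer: 125110/4350627579 ≈ 2.8757e-5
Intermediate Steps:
H = 214 (H = 8 + 206 = 214)
t(B) = -30 + 10*B*(-8 + B) (t(B) = -30 + 5*((B + B)*(B - 8)) = -30 + 5*((2*B)*(-8 + B)) = -30 + 5*(2*B*(-8 + B)) = -30 + 10*B*(-8 + B))
I = 23716 (I = ((-30 - 80*9 + 10*9²) - 1*214)² = ((-30 - 720 + 10*81) - 214)² = ((-30 - 720 + 810) - 214)² = (60 - 214)² = (-154)² = 23716)
(32494 + 467946)/(187245 + (-54662 - 99807)*(I - 136375)) = (32494 + 467946)/(187245 + (-54662 - 99807)*(23716 - 136375)) = 500440/(187245 - 154469*(-112659)) = 500440/(187245 + 17402323071) = 500440/17402510316 = 500440*(1/17402510316) = 125110/4350627579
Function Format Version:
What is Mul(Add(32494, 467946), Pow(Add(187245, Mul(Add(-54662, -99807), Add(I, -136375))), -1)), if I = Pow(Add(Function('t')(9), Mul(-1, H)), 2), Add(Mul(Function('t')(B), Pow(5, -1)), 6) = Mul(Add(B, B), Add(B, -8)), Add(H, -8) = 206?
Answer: Rational(125110, 4350627579) ≈ 2.8757e-5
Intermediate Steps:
H = 214 (H = Add(8, 206) = 214)
Function('t')(B) = Add(-30, Mul(10, B, Add(-8, B))) (Function('t')(B) = Add(-30, Mul(5, Mul(Add(B, B), Add(B, -8)))) = Add(-30, Mul(5, Mul(Mul(2, B), Add(-8, B)))) = Add(-30, Mul(5, Mul(2, B, Add(-8, B)))) = Add(-30, Mul(10, B, Add(-8, B))))
I = 23716 (I = Pow(Add(Add(-30, Mul(-80, 9), Mul(10, Pow(9, 2))), Mul(-1, 214)), 2) = Pow(Add(Add(-30, -720, Mul(10, 81)), -214), 2) = Pow(Add(Add(-30, -720, 810), -214), 2) = Pow(Add(60, -214), 2) = Pow(-154, 2) = 23716)
Mul(Add(32494, 467946), Pow(Add(187245, Mul(Add(-54662, -99807), Add(I, -136375))), -1)) = Mul(Add(32494, 467946), Pow(Add(187245, Mul(Add(-54662, -99807), Add(23716, -136375))), -1)) = Mul(500440, Pow(Add(187245, Mul(-154469, -112659)), -1)) = Mul(500440, Pow(Add(187245, 17402323071), -1)) = Mul(500440, Pow(17402510316, -1)) = Mul(500440, Rational(1, 17402510316)) = Rational(125110, 4350627579)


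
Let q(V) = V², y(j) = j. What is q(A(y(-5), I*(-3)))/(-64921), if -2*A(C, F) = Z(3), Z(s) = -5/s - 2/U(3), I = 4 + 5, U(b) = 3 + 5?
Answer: -529/37394496 ≈ -1.4146e-5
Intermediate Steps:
U(b) = 8
I = 9
Z(s) = -¼ - 5/s (Z(s) = -5/s - 2/8 = -5/s - 2*⅛ = -5/s - ¼ = -¼ - 5/s)
A(C, F) = 23/24 (A(C, F) = -(-20 - 1*3)/(8*3) = -(-20 - 3)/(8*3) = -(-23)/(8*3) = -½*(-23/12) = 23/24)
q(A(y(-5), I*(-3)))/(-64921) = (23/24)²/(-64921) = (529/576)*(-1/64921) = -529/37394496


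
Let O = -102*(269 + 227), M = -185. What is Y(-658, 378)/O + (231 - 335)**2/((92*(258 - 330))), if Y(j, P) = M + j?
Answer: -5641865/3490848 ≈ -1.6162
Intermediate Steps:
Y(j, P) = -185 + j
O = -50592 (O = -102*496 = -50592)
Y(-658, 378)/O + (231 - 335)**2/((92*(258 - 330))) = (-185 - 658)/(-50592) + (231 - 335)**2/((92*(258 - 330))) = -843*(-1/50592) + (-104)**2/((92*(-72))) = 281/16864 + 10816/(-6624) = 281/16864 + 10816*(-1/6624) = 281/16864 - 338/207 = -5641865/3490848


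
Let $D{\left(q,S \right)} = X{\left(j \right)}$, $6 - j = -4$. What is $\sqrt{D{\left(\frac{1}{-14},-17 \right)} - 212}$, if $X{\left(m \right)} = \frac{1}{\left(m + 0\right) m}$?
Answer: $\frac{i \sqrt{21199}}{10} \approx 14.56 i$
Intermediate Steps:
$j = 10$ ($j = 6 - -4 = 6 + 4 = 10$)
$X{\left(m \right)} = \frac{1}{m^{2}}$ ($X{\left(m \right)} = \frac{1}{m m} = \frac{1}{m^{2}}$)
$D{\left(q,S \right)} = \frac{1}{100}$
$\sqrt{D{\left(\frac{1}{-14},-17 \right)} - 212} = \sqrt{\frac{1}{100} - 212} = \sqrt{- \frac{21199}{100}} = \frac{i \sqrt{21199}}{10}$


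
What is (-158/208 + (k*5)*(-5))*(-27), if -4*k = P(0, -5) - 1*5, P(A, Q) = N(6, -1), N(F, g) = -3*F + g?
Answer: 423333/104 ≈ 4070.5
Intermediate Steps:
N(F, g) = g - 3*F
P(A, Q) = -19 (P(A, Q) = -1 - 3*6 = -1 - 18 = -19)
k = 6 (k = -(-19 - 1*5)/4 = -(-19 - 5)/4 = -1/4*(-24) = 6)
(-158/208 + (k*5)*(-5))*(-27) = (-158/208 + (6*5)*(-5))*(-27) = (-158*1/208 + 30*(-5))*(-27) = (-79/104 - 150)*(-27) = -15679/104*(-27) = 423333/104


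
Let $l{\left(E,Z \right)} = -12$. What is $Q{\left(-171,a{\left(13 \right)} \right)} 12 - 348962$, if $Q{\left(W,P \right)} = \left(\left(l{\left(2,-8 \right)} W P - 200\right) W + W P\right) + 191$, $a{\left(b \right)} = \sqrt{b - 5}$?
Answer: $63730 - 8425512 \sqrt{2} \approx -1.1852 \cdot 10^{7}$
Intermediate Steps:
$a{\left(b \right)} = \sqrt{-5 + b}$
$Q{\left(W,P \right)} = 191 + P W + W \left(-200 - 12 P W\right)$ ($Q{\left(W,P \right)} = \left(\left(- 12 W P - 200\right) W + W P\right) + 191 = \left(\left(- 12 P W - 200\right) W + P W\right) + 191 = \left(\left(-200 - 12 P W\right) W + P W\right) + 191 = \left(W \left(-200 - 12 P W\right) + P W\right) + 191 = \left(P W + W \left(-200 - 12 P W\right)\right) + 191 = 191 + P W + W \left(-200 - 12 P W\right)$)
$Q{\left(-171,a{\left(13 \right)} \right)} 12 - 348962 = \left(191 - -34200 + \sqrt{-5 + 13} \left(-171\right) - 12 \sqrt{-5 + 13} \left(-171\right)^{2}\right) 12 - 348962 = \left(191 + 34200 + \sqrt{8} \left(-171\right) - 12 \sqrt{8} \cdot 29241\right) 12 - 348962 = \left(191 + 34200 + 2 \sqrt{2} \left(-171\right) - 12 \cdot 2 \sqrt{2} \cdot 29241\right) 12 - 348962 = \left(191 + 34200 - 342 \sqrt{2} - 701784 \sqrt{2}\right) 12 - 348962 = \left(34391 - 702126 \sqrt{2}\right) 12 - 348962 = \left(412692 - 8425512 \sqrt{2}\right) - 348962 = 63730 - 8425512 \sqrt{2}$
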